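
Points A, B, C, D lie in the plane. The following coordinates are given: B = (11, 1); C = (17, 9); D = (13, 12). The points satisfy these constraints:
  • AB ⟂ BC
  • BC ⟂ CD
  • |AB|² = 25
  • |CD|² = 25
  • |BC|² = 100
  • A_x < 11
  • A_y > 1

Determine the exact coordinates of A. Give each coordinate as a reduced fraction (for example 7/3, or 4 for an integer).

A = (7, 4)

1. A_x = 7  [[AB ⟂ BC ⇒ -6x-8y+74=0] ∩ [|A−(11, 1)|²=25]]
2. A_y = 4  [[AB ⟂ BC ⇒ -6x-8y+74=0] ∩ [|A−(11, 1)|²=25]]
   so A = (7, 4)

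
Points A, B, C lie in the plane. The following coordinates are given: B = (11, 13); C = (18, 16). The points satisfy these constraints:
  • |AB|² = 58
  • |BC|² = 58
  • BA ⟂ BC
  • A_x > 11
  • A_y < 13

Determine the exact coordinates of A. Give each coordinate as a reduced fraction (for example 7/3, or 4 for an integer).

A = (14, 6)

1. A_x = 14  [[BA ⟂ BC ⇒ 7x+3y-116=0] ∩ [|A−(11, 13)|²=58]]
2. A_y = 6  [[BA ⟂ BC ⇒ 7x+3y-116=0] ∩ [|A−(11, 13)|²=58]]
   so A = (14, 6)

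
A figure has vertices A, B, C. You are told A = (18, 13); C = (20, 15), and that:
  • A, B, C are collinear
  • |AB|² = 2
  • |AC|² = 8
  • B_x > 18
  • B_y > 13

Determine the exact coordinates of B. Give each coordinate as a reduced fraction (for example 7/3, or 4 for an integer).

B = (19, 14)

1. B_x = 19  [[A, B, C are collinear ⇒ 2x-2y-10=0] ∩ [|B−(18, 13)|²=2]]
2. B_y = 14  [[A, B, C are collinear ⇒ 2x-2y-10=0] ∩ [|B−(18, 13)|²=2]]
   so B = (19, 14)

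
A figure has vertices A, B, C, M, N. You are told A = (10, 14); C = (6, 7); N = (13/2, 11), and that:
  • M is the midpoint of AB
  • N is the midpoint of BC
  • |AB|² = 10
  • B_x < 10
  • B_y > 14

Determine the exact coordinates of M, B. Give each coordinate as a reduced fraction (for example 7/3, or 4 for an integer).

1. B_x = 7  [B = 2·N−C = 2·(13/2, 11)−(6, 7)]
2. B_y = 15  [B = 2·N−C = 2·(13/2, 11)−(6, 7)]
   so B = (7, 15)
3. M_x = 17/2  [2·M = A+B = (10, 14)+(7, 15)]
4. M_y = 29/2  [2·M = A+B = (10, 14)+(7, 15)]
   so M = (17/2, 29/2)

M = (17/2, 29/2)
B = (7, 15)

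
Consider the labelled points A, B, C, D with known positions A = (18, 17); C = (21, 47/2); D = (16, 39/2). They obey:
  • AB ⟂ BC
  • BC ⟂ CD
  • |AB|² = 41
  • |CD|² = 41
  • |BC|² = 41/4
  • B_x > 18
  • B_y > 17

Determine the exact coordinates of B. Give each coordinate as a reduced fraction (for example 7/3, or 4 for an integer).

B = (23, 21)

1. B_x = 23  [[BC ⟂ CD ⇒ 5x+4y-199=0] ∩ [|B−(18, 17)|²=41]]
2. B_y = 21  [[BC ⟂ CD ⇒ 5x+4y-199=0] ∩ [|B−(18, 17)|²=41]]
   so B = (23, 21)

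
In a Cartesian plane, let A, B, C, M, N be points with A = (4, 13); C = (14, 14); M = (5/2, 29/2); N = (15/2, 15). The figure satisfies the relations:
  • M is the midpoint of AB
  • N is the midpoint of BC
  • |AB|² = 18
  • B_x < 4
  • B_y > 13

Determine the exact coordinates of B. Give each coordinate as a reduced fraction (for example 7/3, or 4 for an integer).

1. B_x = 1  [B = 2·M−A = 2·(5/2, 29/2)−(4, 13)]
2. B_y = 16  [B = 2·M−A = 2·(5/2, 29/2)−(4, 13)]
   so B = (1, 16)

B = (1, 16)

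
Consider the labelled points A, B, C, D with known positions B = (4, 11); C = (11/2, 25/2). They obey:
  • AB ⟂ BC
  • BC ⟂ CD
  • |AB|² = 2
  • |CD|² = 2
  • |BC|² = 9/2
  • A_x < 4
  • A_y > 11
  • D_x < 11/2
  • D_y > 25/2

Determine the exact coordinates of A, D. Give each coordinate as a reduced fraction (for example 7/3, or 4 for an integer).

1. A_x = 3  [[AB ⟂ BC ⇒ -3/2x-3/2y+45/2=0] ∩ [|A−(4, 11)|²=2]]
2. A_y = 12  [[AB ⟂ BC ⇒ -3/2x-3/2y+45/2=0] ∩ [|A−(4, 11)|²=2]]
   so A = (3, 12)
3. D_x = 9/2  [[BC ⟂ CD ⇒ 3/2x+3/2y-27=0] ∩ [|D−(11/2, 25/2)|²=2]]
4. D_y = 27/2  [[BC ⟂ CD ⇒ 3/2x+3/2y-27=0] ∩ [|D−(11/2, 25/2)|²=2]]
   so D = (9/2, 27/2)

A = (3, 12)
D = (9/2, 27/2)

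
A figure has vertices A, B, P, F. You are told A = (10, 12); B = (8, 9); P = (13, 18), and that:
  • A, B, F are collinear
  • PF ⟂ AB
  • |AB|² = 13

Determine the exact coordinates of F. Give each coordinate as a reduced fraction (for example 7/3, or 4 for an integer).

1. F_x = 178/13  [[A, B, F are collinear ⇒ 3x-2y-6=0] ∩ [PF ⟂ AB ⇒ -2x-3y+80=0]]
2. F_y = 228/13  [[A, B, F are collinear ⇒ 3x-2y-6=0] ∩ [PF ⟂ AB ⇒ -2x-3y+80=0]]
   so F = (178/13, 228/13)

F = (178/13, 228/13)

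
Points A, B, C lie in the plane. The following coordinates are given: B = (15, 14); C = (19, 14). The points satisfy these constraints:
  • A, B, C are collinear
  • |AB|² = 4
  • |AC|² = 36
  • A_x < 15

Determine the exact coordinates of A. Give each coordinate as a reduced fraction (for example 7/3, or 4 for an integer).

1. A_x = 13  [[A, B, C are collinear ⇒ 4y-56=0] ∩ [|A−(15, 14)|²=4]]
2. A_y = 14  [[A, B, C are collinear ⇒ 4y-56=0] ∩ [|A−(15, 14)|²=4]]
   so A = (13, 14)

A = (13, 14)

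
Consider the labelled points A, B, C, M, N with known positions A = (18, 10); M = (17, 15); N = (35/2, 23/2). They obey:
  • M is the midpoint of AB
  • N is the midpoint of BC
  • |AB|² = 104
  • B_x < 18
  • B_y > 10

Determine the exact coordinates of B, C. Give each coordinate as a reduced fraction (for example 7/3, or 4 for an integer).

B = (16, 20)
C = (19, 3)

1. B_x = 16  [B = 2·M−A = 2·(17, 15)−(18, 10)]
2. B_y = 20  [B = 2·M−A = 2·(17, 15)−(18, 10)]
   so B = (16, 20)
3. C_x = 19  [C = 2·N−B = 2·(35/2, 23/2)−(16, 20)]
4. C_y = 3  [C = 2·N−B = 2·(35/2, 23/2)−(16, 20)]
   so C = (19, 3)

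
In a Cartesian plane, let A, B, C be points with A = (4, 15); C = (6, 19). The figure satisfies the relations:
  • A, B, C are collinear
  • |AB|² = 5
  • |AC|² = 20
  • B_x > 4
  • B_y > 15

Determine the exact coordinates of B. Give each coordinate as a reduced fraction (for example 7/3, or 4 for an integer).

B = (5, 17)

1. B_x = 5  [[A, B, C are collinear ⇒ 4x-2y+14=0] ∩ [|B−(4, 15)|²=5]]
2. B_y = 17  [[A, B, C are collinear ⇒ 4x-2y+14=0] ∩ [|B−(4, 15)|²=5]]
   so B = (5, 17)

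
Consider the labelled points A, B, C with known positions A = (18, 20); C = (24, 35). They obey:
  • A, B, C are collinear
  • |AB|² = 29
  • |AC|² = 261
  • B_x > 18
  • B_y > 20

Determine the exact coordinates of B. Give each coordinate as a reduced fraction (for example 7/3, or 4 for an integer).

B = (20, 25)

1. B_x = 20  [[A, B, C are collinear ⇒ 15x-6y-150=0] ∩ [|B−(18, 20)|²=29]]
2. B_y = 25  [[A, B, C are collinear ⇒ 15x-6y-150=0] ∩ [|B−(18, 20)|²=29]]
   so B = (20, 25)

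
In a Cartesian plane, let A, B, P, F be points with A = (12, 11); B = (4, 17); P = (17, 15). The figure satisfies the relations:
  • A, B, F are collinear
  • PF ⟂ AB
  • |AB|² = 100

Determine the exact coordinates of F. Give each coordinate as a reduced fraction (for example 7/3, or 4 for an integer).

1. F_x = 332/25  [[A, B, F are collinear ⇒ -6x-8y+160=0] ∩ [PF ⟂ AB ⇒ -8x+6y+46=0]]
2. F_y = 251/25  [[A, B, F are collinear ⇒ -6x-8y+160=0] ∩ [PF ⟂ AB ⇒ -8x+6y+46=0]]
   so F = (332/25, 251/25)

F = (332/25, 251/25)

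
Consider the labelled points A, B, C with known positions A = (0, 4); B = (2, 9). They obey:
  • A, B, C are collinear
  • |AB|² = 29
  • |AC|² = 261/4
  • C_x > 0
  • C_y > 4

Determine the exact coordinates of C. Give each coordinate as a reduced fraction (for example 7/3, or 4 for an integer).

1. C_x = 3  [[A, B, C are collinear ⇒ -5x+2y-8=0] ∩ [|C−(0, 4)|²=261/4]]
2. C_y = 23/2  [[A, B, C are collinear ⇒ -5x+2y-8=0] ∩ [|C−(0, 4)|²=261/4]]
   so C = (3, 23/2)

C = (3, 23/2)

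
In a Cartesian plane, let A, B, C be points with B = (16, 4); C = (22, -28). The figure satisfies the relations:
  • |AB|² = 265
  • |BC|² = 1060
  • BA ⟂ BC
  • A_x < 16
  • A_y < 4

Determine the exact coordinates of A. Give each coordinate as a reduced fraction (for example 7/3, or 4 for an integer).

A = (0, 1)

1. A_x = 0  [[BA ⟂ BC ⇒ 6x-32y+32=0] ∩ [|A−(16, 4)|²=265]]
2. A_y = 1  [[BA ⟂ BC ⇒ 6x-32y+32=0] ∩ [|A−(16, 4)|²=265]]
   so A = (0, 1)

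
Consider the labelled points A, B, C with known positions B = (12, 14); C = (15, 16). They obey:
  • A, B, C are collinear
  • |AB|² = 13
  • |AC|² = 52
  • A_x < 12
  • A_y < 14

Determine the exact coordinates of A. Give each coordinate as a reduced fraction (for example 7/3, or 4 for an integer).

1. A_x = 9  [[A, B, C are collinear ⇒ -2x+3y-18=0] ∩ [|A−(12, 14)|²=13]]
2. A_y = 12  [[A, B, C are collinear ⇒ -2x+3y-18=0] ∩ [|A−(12, 14)|²=13]]
   so A = (9, 12)

A = (9, 12)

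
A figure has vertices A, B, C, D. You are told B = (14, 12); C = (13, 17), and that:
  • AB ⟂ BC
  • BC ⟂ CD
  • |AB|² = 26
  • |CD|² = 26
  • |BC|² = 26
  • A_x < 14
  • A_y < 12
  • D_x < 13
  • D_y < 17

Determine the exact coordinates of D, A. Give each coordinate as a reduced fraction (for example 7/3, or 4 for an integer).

1. D_x = 8  [[BC ⟂ CD ⇒ -1x+5y-72=0] ∩ [|D−(13, 17)|²=26]]
2. D_y = 16  [[BC ⟂ CD ⇒ -1x+5y-72=0] ∩ [|D−(13, 17)|²=26]]
   so D = (8, 16)
3. A_x = 9  [[AB ⟂ BC ⇒ 1x-5y+46=0] ∩ [|A−(14, 12)|²=26]]
4. A_y = 11  [[AB ⟂ BC ⇒ 1x-5y+46=0] ∩ [|A−(14, 12)|²=26]]
   so A = (9, 11)

D = (8, 16)
A = (9, 11)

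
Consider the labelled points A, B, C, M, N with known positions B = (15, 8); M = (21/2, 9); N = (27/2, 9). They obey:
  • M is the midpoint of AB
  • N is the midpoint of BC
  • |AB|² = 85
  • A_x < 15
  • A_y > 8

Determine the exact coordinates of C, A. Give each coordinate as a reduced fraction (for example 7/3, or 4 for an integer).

C = (12, 10)
A = (6, 10)

1. A_x = 6  [A = 2·M−B = 2·(21/2, 9)−(15, 8)]
2. A_y = 10  [A = 2·M−B = 2·(21/2, 9)−(15, 8)]
   so A = (6, 10)
3. C_x = 12  [C = 2·N−B = 2·(27/2, 9)−(15, 8)]
4. C_y = 10  [C = 2·N−B = 2·(27/2, 9)−(15, 8)]
   so C = (12, 10)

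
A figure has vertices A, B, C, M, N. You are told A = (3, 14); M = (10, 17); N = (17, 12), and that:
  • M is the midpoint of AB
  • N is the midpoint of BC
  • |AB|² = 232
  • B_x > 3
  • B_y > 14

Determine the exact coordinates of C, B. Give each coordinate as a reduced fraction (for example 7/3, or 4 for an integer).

1. B_x = 17  [B = 2·M−A = 2·(10, 17)−(3, 14)]
2. B_y = 20  [B = 2·M−A = 2·(10, 17)−(3, 14)]
   so B = (17, 20)
3. C_x = 17  [C = 2·N−B = 2·(17, 12)−(17, 20)]
4. C_y = 4  [C = 2·N−B = 2·(17, 12)−(17, 20)]
   so C = (17, 4)

C = (17, 4)
B = (17, 20)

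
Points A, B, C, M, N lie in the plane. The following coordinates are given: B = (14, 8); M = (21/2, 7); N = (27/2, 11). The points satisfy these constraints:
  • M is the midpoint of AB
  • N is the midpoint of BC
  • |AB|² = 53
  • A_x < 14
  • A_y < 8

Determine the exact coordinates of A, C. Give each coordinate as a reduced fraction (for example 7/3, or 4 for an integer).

1. A_x = 7  [A = 2·M−B = 2·(21/2, 7)−(14, 8)]
2. A_y = 6  [A = 2·M−B = 2·(21/2, 7)−(14, 8)]
   so A = (7, 6)
3. C_x = 13  [C = 2·N−B = 2·(27/2, 11)−(14, 8)]
4. C_y = 14  [C = 2·N−B = 2·(27/2, 11)−(14, 8)]
   so C = (13, 14)

A = (7, 6)
C = (13, 14)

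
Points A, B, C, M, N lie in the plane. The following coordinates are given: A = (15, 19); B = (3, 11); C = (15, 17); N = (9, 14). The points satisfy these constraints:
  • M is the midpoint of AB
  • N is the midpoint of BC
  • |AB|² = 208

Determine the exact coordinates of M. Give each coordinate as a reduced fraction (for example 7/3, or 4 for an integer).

M = (9, 15)

1. M_x = 9  [2·M = A+B = (15, 19)+(3, 11)]
2. M_y = 15  [2·M = A+B = (15, 19)+(3, 11)]
   so M = (9, 15)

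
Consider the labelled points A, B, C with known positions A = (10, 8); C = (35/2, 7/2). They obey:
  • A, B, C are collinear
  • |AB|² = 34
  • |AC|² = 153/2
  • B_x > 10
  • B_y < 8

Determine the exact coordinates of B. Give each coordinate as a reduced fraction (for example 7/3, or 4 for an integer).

B = (15, 5)

1. B_x = 15  [[A, B, C are collinear ⇒ -9/2x-15/2y+105=0] ∩ [|B−(10, 8)|²=34]]
2. B_y = 5  [[A, B, C are collinear ⇒ -9/2x-15/2y+105=0] ∩ [|B−(10, 8)|²=34]]
   so B = (15, 5)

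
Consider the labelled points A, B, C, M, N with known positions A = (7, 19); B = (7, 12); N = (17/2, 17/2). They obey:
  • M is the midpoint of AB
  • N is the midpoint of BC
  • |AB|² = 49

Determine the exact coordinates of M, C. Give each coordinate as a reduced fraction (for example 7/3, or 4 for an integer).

1. M_x = 7  [2·M = A+B = (7, 19)+(7, 12)]
2. M_y = 31/2  [2·M = A+B = (7, 19)+(7, 12)]
   so M = (7, 31/2)
3. C_x = 10  [C = 2·N−B = 2·(17/2, 17/2)−(7, 12)]
4. C_y = 5  [C = 2·N−B = 2·(17/2, 17/2)−(7, 12)]
   so C = (10, 5)

M = (7, 31/2)
C = (10, 5)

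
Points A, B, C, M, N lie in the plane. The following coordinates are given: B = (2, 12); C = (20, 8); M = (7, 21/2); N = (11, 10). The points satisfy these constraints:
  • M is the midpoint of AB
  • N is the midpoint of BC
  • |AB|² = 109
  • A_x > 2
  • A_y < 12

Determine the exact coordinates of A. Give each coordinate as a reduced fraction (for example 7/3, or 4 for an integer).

1. A_x = 12  [A = 2·M−B = 2·(7, 21/2)−(2, 12)]
2. A_y = 9  [A = 2·M−B = 2·(7, 21/2)−(2, 12)]
   so A = (12, 9)

A = (12, 9)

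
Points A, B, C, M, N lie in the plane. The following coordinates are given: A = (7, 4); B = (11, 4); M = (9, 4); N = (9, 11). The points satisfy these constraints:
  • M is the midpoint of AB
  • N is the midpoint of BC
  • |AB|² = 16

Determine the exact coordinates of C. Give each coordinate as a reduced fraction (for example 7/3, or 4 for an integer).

C = (7, 18)

1. C_x = 7  [C = 2·N−B = 2·(9, 11)−(11, 4)]
2. C_y = 18  [C = 2·N−B = 2·(9, 11)−(11, 4)]
   so C = (7, 18)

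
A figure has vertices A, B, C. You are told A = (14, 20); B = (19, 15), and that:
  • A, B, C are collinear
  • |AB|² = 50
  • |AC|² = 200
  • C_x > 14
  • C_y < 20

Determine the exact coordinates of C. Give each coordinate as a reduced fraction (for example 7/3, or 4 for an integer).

1. C_x = 24  [[A, B, C are collinear ⇒ 5x+5y-170=0] ∩ [|C−(14, 20)|²=200]]
2. C_y = 10  [[A, B, C are collinear ⇒ 5x+5y-170=0] ∩ [|C−(14, 20)|²=200]]
   so C = (24, 10)

C = (24, 10)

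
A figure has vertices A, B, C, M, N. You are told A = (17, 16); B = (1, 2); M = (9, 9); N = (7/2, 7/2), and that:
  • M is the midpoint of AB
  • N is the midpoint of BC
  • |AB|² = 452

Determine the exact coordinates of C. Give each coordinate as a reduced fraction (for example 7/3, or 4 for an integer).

1. C_x = 6  [C = 2·N−B = 2·(7/2, 7/2)−(1, 2)]
2. C_y = 5  [C = 2·N−B = 2·(7/2, 7/2)−(1, 2)]
   so C = (6, 5)

C = (6, 5)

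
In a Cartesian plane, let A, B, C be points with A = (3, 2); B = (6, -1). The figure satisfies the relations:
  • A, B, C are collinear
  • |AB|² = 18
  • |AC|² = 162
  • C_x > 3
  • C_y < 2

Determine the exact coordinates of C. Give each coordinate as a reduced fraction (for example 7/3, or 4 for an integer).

1. C_x = 12  [[A, B, C are collinear ⇒ 3x+3y-15=0] ∩ [|C−(3, 2)|²=162]]
2. C_y = -7  [[A, B, C are collinear ⇒ 3x+3y-15=0] ∩ [|C−(3, 2)|²=162]]
   so C = (12, -7)

C = (12, -7)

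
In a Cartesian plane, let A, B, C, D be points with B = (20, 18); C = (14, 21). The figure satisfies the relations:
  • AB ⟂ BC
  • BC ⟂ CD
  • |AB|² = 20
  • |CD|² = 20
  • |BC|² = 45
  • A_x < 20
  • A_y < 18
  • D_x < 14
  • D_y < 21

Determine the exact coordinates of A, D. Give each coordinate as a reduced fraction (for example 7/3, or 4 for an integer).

A = (18, 14)
D = (12, 17)

1. A_x = 18  [[AB ⟂ BC ⇒ 6x-3y-66=0] ∩ [|A−(20, 18)|²=20]]
2. A_y = 14  [[AB ⟂ BC ⇒ 6x-3y-66=0] ∩ [|A−(20, 18)|²=20]]
   so A = (18, 14)
3. D_x = 12  [[BC ⟂ CD ⇒ -6x+3y+21=0] ∩ [|D−(14, 21)|²=20]]
4. D_y = 17  [[BC ⟂ CD ⇒ -6x+3y+21=0] ∩ [|D−(14, 21)|²=20]]
   so D = (12, 17)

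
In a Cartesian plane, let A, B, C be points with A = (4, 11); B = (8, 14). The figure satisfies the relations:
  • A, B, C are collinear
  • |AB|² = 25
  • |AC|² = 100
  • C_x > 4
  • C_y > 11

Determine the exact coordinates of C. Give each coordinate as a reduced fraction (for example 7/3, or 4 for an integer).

1. C_x = 12  [[A, B, C are collinear ⇒ -3x+4y-32=0] ∩ [|C−(4, 11)|²=100]]
2. C_y = 17  [[A, B, C are collinear ⇒ -3x+4y-32=0] ∩ [|C−(4, 11)|²=100]]
   so C = (12, 17)

C = (12, 17)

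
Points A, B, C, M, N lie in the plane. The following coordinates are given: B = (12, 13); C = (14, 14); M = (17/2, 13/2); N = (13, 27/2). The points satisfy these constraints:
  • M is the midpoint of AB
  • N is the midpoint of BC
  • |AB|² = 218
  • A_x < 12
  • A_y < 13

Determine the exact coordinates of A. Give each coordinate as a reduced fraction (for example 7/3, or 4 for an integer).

1. A_x = 5  [A = 2·M−B = 2·(17/2, 13/2)−(12, 13)]
2. A_y = 0  [A = 2·M−B = 2·(17/2, 13/2)−(12, 13)]
   so A = (5, 0)

A = (5, 0)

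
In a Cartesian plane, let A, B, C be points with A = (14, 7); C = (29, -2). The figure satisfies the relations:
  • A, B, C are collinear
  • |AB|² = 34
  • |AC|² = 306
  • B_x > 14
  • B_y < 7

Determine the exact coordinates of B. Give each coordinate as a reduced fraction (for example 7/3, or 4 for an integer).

1. B_x = 19  [[A, B, C are collinear ⇒ -9x-15y+231=0] ∩ [|B−(14, 7)|²=34]]
2. B_y = 4  [[A, B, C are collinear ⇒ -9x-15y+231=0] ∩ [|B−(14, 7)|²=34]]
   so B = (19, 4)

B = (19, 4)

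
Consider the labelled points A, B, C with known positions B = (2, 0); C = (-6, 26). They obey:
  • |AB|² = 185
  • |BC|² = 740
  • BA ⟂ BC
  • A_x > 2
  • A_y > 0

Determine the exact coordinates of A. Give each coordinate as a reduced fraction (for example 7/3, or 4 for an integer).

1. A_x = 15  [[BA ⟂ BC ⇒ -8x+26y+16=0] ∩ [|A−(2, 0)|²=185]]
2. A_y = 4  [[BA ⟂ BC ⇒ -8x+26y+16=0] ∩ [|A−(2, 0)|²=185]]
   so A = (15, 4)

A = (15, 4)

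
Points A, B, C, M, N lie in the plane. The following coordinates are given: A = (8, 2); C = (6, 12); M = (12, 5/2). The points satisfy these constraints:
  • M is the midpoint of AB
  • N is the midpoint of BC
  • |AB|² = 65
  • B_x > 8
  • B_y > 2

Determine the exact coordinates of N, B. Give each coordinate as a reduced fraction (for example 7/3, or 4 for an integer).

N = (11, 15/2)
B = (16, 3)

1. B_x = 16  [B = 2·M−A = 2·(12, 5/2)−(8, 2)]
2. B_y = 3  [B = 2·M−A = 2·(12, 5/2)−(8, 2)]
   so B = (16, 3)
3. N_x = 11  [2·N = B+C = (16, 3)+(6, 12)]
4. N_y = 15/2  [2·N = B+C = (16, 3)+(6, 12)]
   so N = (11, 15/2)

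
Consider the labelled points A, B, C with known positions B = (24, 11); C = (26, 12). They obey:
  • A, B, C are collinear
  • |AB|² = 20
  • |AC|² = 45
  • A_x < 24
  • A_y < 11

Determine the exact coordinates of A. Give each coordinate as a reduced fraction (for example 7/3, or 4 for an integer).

A = (20, 9)

1. A_x = 20  [[A, B, C are collinear ⇒ -1x+2y+2=0] ∩ [|A−(24, 11)|²=20]]
2. A_y = 9  [[A, B, C are collinear ⇒ -1x+2y+2=0] ∩ [|A−(24, 11)|²=20]]
   so A = (20, 9)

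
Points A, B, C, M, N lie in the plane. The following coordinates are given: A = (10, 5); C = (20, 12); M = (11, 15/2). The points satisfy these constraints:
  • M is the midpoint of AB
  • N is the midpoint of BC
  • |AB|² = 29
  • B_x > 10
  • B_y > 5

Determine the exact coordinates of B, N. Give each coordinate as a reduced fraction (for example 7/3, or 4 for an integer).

B = (12, 10)
N = (16, 11)

1. B_x = 12  [B = 2·M−A = 2·(11, 15/2)−(10, 5)]
2. B_y = 10  [B = 2·M−A = 2·(11, 15/2)−(10, 5)]
   so B = (12, 10)
3. N_x = 16  [2·N = B+C = (12, 10)+(20, 12)]
4. N_y = 11  [2·N = B+C = (12, 10)+(20, 12)]
   so N = (16, 11)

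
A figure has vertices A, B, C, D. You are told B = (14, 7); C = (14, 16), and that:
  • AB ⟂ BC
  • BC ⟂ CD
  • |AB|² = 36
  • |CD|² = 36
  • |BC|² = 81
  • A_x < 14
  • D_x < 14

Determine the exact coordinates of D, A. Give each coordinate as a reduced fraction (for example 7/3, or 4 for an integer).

D = (8, 16)
A = (8, 7)

1. D_x = 8  [[BC ⟂ CD ⇒ 9y-144=0] ∩ [|D−(14, 16)|²=36]]
2. D_y = 16  [[BC ⟂ CD ⇒ 9y-144=0] ∩ [|D−(14, 16)|²=36]]
   so D = (8, 16)
3. A_x = 8  [[AB ⟂ BC ⇒ -9y+63=0] ∩ [|A−(14, 7)|²=36]]
4. A_y = 7  [[AB ⟂ BC ⇒ -9y+63=0] ∩ [|A−(14, 7)|²=36]]
   so A = (8, 7)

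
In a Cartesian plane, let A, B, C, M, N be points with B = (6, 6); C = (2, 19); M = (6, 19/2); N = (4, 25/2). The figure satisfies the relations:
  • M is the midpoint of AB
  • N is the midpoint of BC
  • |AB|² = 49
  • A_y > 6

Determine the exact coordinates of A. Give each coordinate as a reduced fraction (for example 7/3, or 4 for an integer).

1. A_x = 6  [A = 2·M−B = 2·(6, 19/2)−(6, 6)]
2. A_y = 13  [A = 2·M−B = 2·(6, 19/2)−(6, 6)]
   so A = (6, 13)

A = (6, 13)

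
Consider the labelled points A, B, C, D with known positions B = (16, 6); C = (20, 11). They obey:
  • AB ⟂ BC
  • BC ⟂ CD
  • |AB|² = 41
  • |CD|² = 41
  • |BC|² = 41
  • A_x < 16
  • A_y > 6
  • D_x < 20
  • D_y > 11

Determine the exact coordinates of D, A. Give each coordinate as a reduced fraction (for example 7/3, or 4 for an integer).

D = (15, 15)
A = (11, 10)

1. D_x = 15  [[BC ⟂ CD ⇒ 4x+5y-135=0] ∩ [|D−(20, 11)|²=41]]
2. D_y = 15  [[BC ⟂ CD ⇒ 4x+5y-135=0] ∩ [|D−(20, 11)|²=41]]
   so D = (15, 15)
3. A_x = 11  [[AB ⟂ BC ⇒ -4x-5y+94=0] ∩ [|A−(16, 6)|²=41]]
4. A_y = 10  [[AB ⟂ BC ⇒ -4x-5y+94=0] ∩ [|A−(16, 6)|²=41]]
   so A = (11, 10)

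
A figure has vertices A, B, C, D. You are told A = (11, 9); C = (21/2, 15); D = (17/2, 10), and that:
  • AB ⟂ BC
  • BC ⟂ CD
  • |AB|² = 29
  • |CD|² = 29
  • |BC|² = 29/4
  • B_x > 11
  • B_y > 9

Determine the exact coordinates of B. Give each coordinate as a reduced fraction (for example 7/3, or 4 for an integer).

B = (13, 14)

1. B_x = 13  [[BC ⟂ CD ⇒ 2x+5y-96=0] ∩ [|B−(11, 9)|²=29]]
2. B_y = 14  [[BC ⟂ CD ⇒ 2x+5y-96=0] ∩ [|B−(11, 9)|²=29]]
   so B = (13, 14)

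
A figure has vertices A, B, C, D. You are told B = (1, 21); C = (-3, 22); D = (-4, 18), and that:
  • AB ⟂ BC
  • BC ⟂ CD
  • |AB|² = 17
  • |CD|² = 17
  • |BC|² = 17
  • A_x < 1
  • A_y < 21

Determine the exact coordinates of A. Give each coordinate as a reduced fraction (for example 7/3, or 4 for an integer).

A = (0, 17)

1. A_x = 0  [[AB ⟂ BC ⇒ 4x-1y+17=0] ∩ [|A−(1, 21)|²=17]]
2. A_y = 17  [[AB ⟂ BC ⇒ 4x-1y+17=0] ∩ [|A−(1, 21)|²=17]]
   so A = (0, 17)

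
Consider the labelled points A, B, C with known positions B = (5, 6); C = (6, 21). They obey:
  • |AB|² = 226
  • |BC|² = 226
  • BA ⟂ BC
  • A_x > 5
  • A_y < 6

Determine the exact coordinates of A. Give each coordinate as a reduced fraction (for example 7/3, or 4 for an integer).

1. A_x = 20  [[BA ⟂ BC ⇒ 1x+15y-95=0] ∩ [|A−(5, 6)|²=226]]
2. A_y = 5  [[BA ⟂ BC ⇒ 1x+15y-95=0] ∩ [|A−(5, 6)|²=226]]
   so A = (20, 5)

A = (20, 5)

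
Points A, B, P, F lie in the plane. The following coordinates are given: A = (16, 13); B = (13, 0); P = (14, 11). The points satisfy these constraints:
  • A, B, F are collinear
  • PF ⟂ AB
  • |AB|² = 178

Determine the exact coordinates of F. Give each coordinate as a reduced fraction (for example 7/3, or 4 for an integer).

F = (1376/89, 949/89)

1. F_x = 1376/89  [[A, B, F are collinear ⇒ 13x-3y-169=0] ∩ [PF ⟂ AB ⇒ -3x-13y+185=0]]
2. F_y = 949/89  [[A, B, F are collinear ⇒ 13x-3y-169=0] ∩ [PF ⟂ AB ⇒ -3x-13y+185=0]]
   so F = (1376/89, 949/89)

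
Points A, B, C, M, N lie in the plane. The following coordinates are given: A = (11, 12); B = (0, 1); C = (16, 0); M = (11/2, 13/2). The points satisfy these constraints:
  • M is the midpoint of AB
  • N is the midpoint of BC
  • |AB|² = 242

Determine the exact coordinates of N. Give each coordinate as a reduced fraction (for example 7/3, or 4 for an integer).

1. N_x = 8  [2·N = B+C = (0, 1)+(16, 0)]
2. N_y = 1/2  [2·N = B+C = (0, 1)+(16, 0)]
   so N = (8, 1/2)

N = (8, 1/2)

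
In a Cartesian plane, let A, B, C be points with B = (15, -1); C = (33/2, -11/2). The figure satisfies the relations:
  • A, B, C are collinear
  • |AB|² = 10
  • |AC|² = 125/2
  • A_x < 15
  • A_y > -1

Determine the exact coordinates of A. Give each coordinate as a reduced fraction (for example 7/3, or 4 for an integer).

1. A_x = 14  [[A, B, C are collinear ⇒ 9/2x+3/2y-66=0] ∩ [|A−(15, -1)|²=10]]
2. A_y = 2  [[A, B, C are collinear ⇒ 9/2x+3/2y-66=0] ∩ [|A−(15, -1)|²=10]]
   so A = (14, 2)

A = (14, 2)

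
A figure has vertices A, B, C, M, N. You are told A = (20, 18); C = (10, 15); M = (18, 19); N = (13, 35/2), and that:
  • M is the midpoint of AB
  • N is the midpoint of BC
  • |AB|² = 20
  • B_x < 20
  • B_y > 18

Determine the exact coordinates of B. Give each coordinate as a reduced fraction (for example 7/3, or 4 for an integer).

B = (16, 20)

1. B_x = 16  [B = 2·M−A = 2·(18, 19)−(20, 18)]
2. B_y = 20  [B = 2·M−A = 2·(18, 19)−(20, 18)]
   so B = (16, 20)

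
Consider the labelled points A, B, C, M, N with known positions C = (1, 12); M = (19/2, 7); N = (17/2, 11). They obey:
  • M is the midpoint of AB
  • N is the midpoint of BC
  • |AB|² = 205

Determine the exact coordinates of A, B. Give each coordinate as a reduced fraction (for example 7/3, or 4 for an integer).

A = (3, 4)
B = (16, 10)

1. B_x = 16  [B = 2·N−C = 2·(17/2, 11)−(1, 12)]
2. B_y = 10  [B = 2·N−C = 2·(17/2, 11)−(1, 12)]
   so B = (16, 10)
3. A_x = 3  [A = 2·M−B = 2·(19/2, 7)−(16, 10)]
4. A_y = 4  [A = 2·M−B = 2·(19/2, 7)−(16, 10)]
   so A = (3, 4)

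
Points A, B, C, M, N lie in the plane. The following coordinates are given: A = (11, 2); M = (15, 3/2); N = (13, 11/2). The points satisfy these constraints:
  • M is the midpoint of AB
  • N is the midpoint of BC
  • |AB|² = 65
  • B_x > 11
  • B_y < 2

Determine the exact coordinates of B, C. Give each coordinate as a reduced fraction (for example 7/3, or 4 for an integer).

1. B_x = 19  [B = 2·M−A = 2·(15, 3/2)−(11, 2)]
2. B_y = 1  [B = 2·M−A = 2·(15, 3/2)−(11, 2)]
   so B = (19, 1)
3. C_x = 7  [C = 2·N−B = 2·(13, 11/2)−(19, 1)]
4. C_y = 10  [C = 2·N−B = 2·(13, 11/2)−(19, 1)]
   so C = (7, 10)

B = (19, 1)
C = (7, 10)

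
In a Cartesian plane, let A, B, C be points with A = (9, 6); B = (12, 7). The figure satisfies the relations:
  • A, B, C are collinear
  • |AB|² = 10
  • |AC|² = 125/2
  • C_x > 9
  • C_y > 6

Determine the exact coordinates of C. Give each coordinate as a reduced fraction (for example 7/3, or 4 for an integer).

C = (33/2, 17/2)

1. C_x = 33/2  [[A, B, C are collinear ⇒ -1x+3y-9=0] ∩ [|C−(9, 6)|²=125/2]]
2. C_y = 17/2  [[A, B, C are collinear ⇒ -1x+3y-9=0] ∩ [|C−(9, 6)|²=125/2]]
   so C = (33/2, 17/2)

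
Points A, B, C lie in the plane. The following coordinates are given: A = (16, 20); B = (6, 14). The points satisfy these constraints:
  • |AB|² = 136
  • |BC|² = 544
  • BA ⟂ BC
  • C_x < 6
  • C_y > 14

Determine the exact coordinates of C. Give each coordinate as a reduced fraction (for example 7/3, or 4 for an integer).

1. C_x = -6  [[BA ⟂ BC ⇒ 10x+6y-144=0] ∩ [|C−(6, 14)|²=544]]
2. C_y = 34  [[BA ⟂ BC ⇒ 10x+6y-144=0] ∩ [|C−(6, 14)|²=544]]
   so C = (-6, 34)

C = (-6, 34)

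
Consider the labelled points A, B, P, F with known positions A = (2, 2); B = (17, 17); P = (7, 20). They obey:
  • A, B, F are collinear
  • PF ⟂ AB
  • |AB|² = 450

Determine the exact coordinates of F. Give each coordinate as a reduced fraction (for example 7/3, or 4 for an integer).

1. F_x = 27/2  [[A, B, F are collinear ⇒ -15x+15y=0] ∩ [PF ⟂ AB ⇒ 15x+15y-405=0]]
2. F_y = 27/2  [[A, B, F are collinear ⇒ -15x+15y=0] ∩ [PF ⟂ AB ⇒ 15x+15y-405=0]]
   so F = (27/2, 27/2)

F = (27/2, 27/2)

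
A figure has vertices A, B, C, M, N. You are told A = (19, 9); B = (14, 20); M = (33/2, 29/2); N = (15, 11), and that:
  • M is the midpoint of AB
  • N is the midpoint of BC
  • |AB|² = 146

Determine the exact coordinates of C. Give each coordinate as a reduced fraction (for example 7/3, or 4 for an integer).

C = (16, 2)

1. C_x = 16  [C = 2·N−B = 2·(15, 11)−(14, 20)]
2. C_y = 2  [C = 2·N−B = 2·(15, 11)−(14, 20)]
   so C = (16, 2)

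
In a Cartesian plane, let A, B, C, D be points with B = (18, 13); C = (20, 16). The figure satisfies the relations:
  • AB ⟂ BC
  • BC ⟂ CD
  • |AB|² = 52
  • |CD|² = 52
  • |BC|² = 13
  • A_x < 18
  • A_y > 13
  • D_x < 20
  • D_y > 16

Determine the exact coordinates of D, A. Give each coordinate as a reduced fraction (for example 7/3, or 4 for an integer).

D = (14, 20)
A = (12, 17)

1. D_x = 14  [[BC ⟂ CD ⇒ 2x+3y-88=0] ∩ [|D−(20, 16)|²=52]]
2. D_y = 20  [[BC ⟂ CD ⇒ 2x+3y-88=0] ∩ [|D−(20, 16)|²=52]]
   so D = (14, 20)
3. A_x = 12  [[AB ⟂ BC ⇒ -2x-3y+75=0] ∩ [|A−(18, 13)|²=52]]
4. A_y = 17  [[AB ⟂ BC ⇒ -2x-3y+75=0] ∩ [|A−(18, 13)|²=52]]
   so A = (12, 17)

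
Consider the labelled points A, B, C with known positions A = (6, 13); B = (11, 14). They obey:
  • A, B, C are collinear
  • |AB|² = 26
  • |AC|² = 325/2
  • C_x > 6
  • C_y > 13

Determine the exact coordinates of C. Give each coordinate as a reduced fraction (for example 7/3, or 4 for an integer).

1. C_x = 37/2  [[A, B, C are collinear ⇒ -1x+5y-59=0] ∩ [|C−(6, 13)|²=325/2]]
2. C_y = 31/2  [[A, B, C are collinear ⇒ -1x+5y-59=0] ∩ [|C−(6, 13)|²=325/2]]
   so C = (37/2, 31/2)

C = (37/2, 31/2)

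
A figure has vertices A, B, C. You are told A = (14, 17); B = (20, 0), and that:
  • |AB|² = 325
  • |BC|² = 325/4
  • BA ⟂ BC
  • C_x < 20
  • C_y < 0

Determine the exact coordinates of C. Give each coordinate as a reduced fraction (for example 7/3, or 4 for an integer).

C = (23/2, -3)

1. C_x = 23/2  [[BA ⟂ BC ⇒ -6x+17y+120=0] ∩ [|C−(20, 0)|²=325/4]]
2. C_y = -3  [[BA ⟂ BC ⇒ -6x+17y+120=0] ∩ [|C−(20, 0)|²=325/4]]
   so C = (23/2, -3)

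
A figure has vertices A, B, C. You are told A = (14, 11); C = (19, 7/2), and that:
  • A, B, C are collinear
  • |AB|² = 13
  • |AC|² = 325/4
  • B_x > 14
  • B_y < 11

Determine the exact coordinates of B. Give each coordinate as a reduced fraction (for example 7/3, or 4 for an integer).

B = (16, 8)

1. B_x = 16  [[A, B, C are collinear ⇒ -15/2x-5y+160=0] ∩ [|B−(14, 11)|²=13]]
2. B_y = 8  [[A, B, C are collinear ⇒ -15/2x-5y+160=0] ∩ [|B−(14, 11)|²=13]]
   so B = (16, 8)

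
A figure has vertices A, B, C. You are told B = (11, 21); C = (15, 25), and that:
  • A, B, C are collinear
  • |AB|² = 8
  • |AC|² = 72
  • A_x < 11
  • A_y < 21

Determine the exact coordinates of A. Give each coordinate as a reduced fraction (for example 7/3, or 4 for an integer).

A = (9, 19)

1. A_x = 9  [[A, B, C are collinear ⇒ -4x+4y-40=0] ∩ [|A−(11, 21)|²=8]]
2. A_y = 19  [[A, B, C are collinear ⇒ -4x+4y-40=0] ∩ [|A−(11, 21)|²=8]]
   so A = (9, 19)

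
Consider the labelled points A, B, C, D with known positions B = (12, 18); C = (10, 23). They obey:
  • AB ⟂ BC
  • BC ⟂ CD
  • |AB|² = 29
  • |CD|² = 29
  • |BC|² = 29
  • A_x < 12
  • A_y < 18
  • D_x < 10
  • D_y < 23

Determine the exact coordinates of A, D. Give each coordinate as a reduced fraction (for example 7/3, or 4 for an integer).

1. A_x = 7  [[AB ⟂ BC ⇒ 2x-5y+66=0] ∩ [|A−(12, 18)|²=29]]
2. A_y = 16  [[AB ⟂ BC ⇒ 2x-5y+66=0] ∩ [|A−(12, 18)|²=29]]
   so A = (7, 16)
3. D_x = 5  [[BC ⟂ CD ⇒ -2x+5y-95=0] ∩ [|D−(10, 23)|²=29]]
4. D_y = 21  [[BC ⟂ CD ⇒ -2x+5y-95=0] ∩ [|D−(10, 23)|²=29]]
   so D = (5, 21)

A = (7, 16)
D = (5, 21)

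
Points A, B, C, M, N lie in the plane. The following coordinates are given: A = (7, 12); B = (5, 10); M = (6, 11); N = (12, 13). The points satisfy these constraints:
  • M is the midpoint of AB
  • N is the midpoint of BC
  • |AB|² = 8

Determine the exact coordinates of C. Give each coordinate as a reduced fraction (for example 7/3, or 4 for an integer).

C = (19, 16)

1. C_x = 19  [C = 2·N−B = 2·(12, 13)−(5, 10)]
2. C_y = 16  [C = 2·N−B = 2·(12, 13)−(5, 10)]
   so C = (19, 16)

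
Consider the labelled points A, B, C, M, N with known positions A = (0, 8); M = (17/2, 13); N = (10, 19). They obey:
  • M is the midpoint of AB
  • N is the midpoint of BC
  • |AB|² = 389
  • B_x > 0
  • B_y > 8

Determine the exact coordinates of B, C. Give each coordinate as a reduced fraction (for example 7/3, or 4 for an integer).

B = (17, 18)
C = (3, 20)

1. B_x = 17  [B = 2·M−A = 2·(17/2, 13)−(0, 8)]
2. B_y = 18  [B = 2·M−A = 2·(17/2, 13)−(0, 8)]
   so B = (17, 18)
3. C_x = 3  [C = 2·N−B = 2·(10, 19)−(17, 18)]
4. C_y = 20  [C = 2·N−B = 2·(10, 19)−(17, 18)]
   so C = (3, 20)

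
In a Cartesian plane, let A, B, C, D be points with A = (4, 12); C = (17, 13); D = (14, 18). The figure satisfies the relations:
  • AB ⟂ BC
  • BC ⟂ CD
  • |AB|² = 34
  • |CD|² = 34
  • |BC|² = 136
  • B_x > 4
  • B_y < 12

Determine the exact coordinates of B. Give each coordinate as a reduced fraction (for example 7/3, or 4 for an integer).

1. B_x = 7  [[BC ⟂ CD ⇒ 3x-5y+14=0] ∩ [|B−(4, 12)|²=34]]
2. B_y = 7  [[BC ⟂ CD ⇒ 3x-5y+14=0] ∩ [|B−(4, 12)|²=34]]
   so B = (7, 7)

B = (7, 7)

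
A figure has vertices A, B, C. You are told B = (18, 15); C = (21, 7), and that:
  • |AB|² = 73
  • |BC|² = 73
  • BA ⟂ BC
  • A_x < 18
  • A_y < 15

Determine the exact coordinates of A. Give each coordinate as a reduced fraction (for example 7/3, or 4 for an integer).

A = (10, 12)

1. A_x = 10  [[BA ⟂ BC ⇒ 3x-8y+66=0] ∩ [|A−(18, 15)|²=73]]
2. A_y = 12  [[BA ⟂ BC ⇒ 3x-8y+66=0] ∩ [|A−(18, 15)|²=73]]
   so A = (10, 12)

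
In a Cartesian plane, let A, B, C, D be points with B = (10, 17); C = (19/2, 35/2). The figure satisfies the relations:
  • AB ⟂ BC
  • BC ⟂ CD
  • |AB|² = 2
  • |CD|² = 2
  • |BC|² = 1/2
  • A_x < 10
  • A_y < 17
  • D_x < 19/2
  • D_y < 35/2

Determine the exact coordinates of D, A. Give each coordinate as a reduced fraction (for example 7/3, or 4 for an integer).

D = (17/2, 33/2)
A = (9, 16)

1. D_x = 17/2  [[BC ⟂ CD ⇒ -1/2x+1/2y-4=0] ∩ [|D−(19/2, 35/2)|²=2]]
2. D_y = 33/2  [[BC ⟂ CD ⇒ -1/2x+1/2y-4=0] ∩ [|D−(19/2, 35/2)|²=2]]
   so D = (17/2, 33/2)
3. A_x = 9  [[AB ⟂ BC ⇒ 1/2x-1/2y+7/2=0] ∩ [|A−(10, 17)|²=2]]
4. A_y = 16  [[AB ⟂ BC ⇒ 1/2x-1/2y+7/2=0] ∩ [|A−(10, 17)|²=2]]
   so A = (9, 16)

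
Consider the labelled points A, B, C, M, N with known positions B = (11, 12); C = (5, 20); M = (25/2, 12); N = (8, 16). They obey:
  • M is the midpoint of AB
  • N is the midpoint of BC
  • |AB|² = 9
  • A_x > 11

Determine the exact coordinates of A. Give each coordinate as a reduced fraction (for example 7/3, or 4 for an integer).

A = (14, 12)

1. A_x = 14  [A = 2·M−B = 2·(25/2, 12)−(11, 12)]
2. A_y = 12  [A = 2·M−B = 2·(25/2, 12)−(11, 12)]
   so A = (14, 12)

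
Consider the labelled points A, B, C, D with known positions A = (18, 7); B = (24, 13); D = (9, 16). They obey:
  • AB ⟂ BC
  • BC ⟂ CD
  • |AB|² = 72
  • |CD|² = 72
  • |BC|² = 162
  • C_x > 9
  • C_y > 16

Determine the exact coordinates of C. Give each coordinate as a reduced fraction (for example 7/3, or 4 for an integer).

C = (15, 22)

1. C_x = 15  [[AB ⟂ BC ⇒ 6x+6y-222=0] ∩ [|C−(9, 16)|²=72]]
2. C_y = 22  [[AB ⟂ BC ⇒ 6x+6y-222=0] ∩ [|C−(9, 16)|²=72]]
   so C = (15, 22)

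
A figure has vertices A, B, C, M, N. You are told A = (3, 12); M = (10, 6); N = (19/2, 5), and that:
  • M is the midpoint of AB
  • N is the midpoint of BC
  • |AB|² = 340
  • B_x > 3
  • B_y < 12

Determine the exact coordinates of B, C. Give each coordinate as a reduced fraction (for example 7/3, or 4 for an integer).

B = (17, 0)
C = (2, 10)

1. B_x = 17  [B = 2·M−A = 2·(10, 6)−(3, 12)]
2. B_y = 0  [B = 2·M−A = 2·(10, 6)−(3, 12)]
   so B = (17, 0)
3. C_x = 2  [C = 2·N−B = 2·(19/2, 5)−(17, 0)]
4. C_y = 10  [C = 2·N−B = 2·(19/2, 5)−(17, 0)]
   so C = (2, 10)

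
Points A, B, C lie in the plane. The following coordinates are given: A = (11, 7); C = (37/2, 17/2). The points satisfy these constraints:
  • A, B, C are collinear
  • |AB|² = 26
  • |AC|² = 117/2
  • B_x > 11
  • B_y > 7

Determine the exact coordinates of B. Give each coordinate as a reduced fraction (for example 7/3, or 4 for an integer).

B = (16, 8)

1. B_x = 16  [[A, B, C are collinear ⇒ 3/2x-15/2y+36=0] ∩ [|B−(11, 7)|²=26]]
2. B_y = 8  [[A, B, C are collinear ⇒ 3/2x-15/2y+36=0] ∩ [|B−(11, 7)|²=26]]
   so B = (16, 8)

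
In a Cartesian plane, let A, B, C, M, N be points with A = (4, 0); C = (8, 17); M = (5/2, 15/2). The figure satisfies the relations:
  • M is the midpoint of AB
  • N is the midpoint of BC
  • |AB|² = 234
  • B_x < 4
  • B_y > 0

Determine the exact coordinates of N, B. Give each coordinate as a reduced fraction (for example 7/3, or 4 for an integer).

N = (9/2, 16)
B = (1, 15)

1. B_x = 1  [B = 2·M−A = 2·(5/2, 15/2)−(4, 0)]
2. B_y = 15  [B = 2·M−A = 2·(5/2, 15/2)−(4, 0)]
   so B = (1, 15)
3. N_x = 9/2  [2·N = B+C = (1, 15)+(8, 17)]
4. N_y = 16  [2·N = B+C = (1, 15)+(8, 17)]
   so N = (9/2, 16)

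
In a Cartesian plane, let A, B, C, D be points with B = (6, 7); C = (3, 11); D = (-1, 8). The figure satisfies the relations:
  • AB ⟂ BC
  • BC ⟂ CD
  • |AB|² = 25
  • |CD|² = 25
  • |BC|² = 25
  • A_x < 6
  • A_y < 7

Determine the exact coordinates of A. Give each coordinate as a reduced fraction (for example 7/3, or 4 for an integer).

1. A_x = 2  [[AB ⟂ BC ⇒ 3x-4y+10=0] ∩ [|A−(6, 7)|²=25]]
2. A_y = 4  [[AB ⟂ BC ⇒ 3x-4y+10=0] ∩ [|A−(6, 7)|²=25]]
   so A = (2, 4)

A = (2, 4)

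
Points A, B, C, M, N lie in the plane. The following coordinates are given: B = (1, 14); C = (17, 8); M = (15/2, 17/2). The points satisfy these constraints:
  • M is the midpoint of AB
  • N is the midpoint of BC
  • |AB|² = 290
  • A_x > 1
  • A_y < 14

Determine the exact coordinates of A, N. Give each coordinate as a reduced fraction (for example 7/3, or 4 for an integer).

A = (14, 3)
N = (9, 11)

1. A_x = 14  [A = 2·M−B = 2·(15/2, 17/2)−(1, 14)]
2. A_y = 3  [A = 2·M−B = 2·(15/2, 17/2)−(1, 14)]
   so A = (14, 3)
3. N_x = 9  [2·N = B+C = (1, 14)+(17, 8)]
4. N_y = 11  [2·N = B+C = (1, 14)+(17, 8)]
   so N = (9, 11)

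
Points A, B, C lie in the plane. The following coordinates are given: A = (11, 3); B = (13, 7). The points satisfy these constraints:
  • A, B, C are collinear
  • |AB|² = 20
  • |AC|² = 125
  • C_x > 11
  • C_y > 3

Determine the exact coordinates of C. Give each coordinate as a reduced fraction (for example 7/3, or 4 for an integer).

1. C_x = 16  [[A, B, C are collinear ⇒ -4x+2y+38=0] ∩ [|C−(11, 3)|²=125]]
2. C_y = 13  [[A, B, C are collinear ⇒ -4x+2y+38=0] ∩ [|C−(11, 3)|²=125]]
   so C = (16, 13)

C = (16, 13)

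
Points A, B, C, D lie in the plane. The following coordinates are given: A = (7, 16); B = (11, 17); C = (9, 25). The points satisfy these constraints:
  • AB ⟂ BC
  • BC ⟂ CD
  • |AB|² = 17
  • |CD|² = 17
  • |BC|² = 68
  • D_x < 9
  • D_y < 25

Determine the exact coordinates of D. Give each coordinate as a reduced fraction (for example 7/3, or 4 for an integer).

D = (5, 24)

1. D_x = 5  [[BC ⟂ CD ⇒ -2x+8y-182=0] ∩ [|D−(9, 25)|²=17]]
2. D_y = 24  [[BC ⟂ CD ⇒ -2x+8y-182=0] ∩ [|D−(9, 25)|²=17]]
   so D = (5, 24)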